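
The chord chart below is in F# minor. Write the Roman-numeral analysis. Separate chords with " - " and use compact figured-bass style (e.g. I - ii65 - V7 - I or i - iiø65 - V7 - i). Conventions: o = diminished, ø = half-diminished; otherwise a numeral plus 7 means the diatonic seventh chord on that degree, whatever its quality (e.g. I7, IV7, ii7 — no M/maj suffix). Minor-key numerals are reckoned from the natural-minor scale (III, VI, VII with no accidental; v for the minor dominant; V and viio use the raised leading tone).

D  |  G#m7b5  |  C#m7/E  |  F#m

VI - iiø7 - v65 - i

D: root D is the submediant; major triad there is VI.
G#m7b5 has root G#, degree 2 in F# minor, so iiø7.
C#m7/E: minor seventh chord on C# = scale degree 5 → v65.
F#m: minor triad on F# = scale degree 1 → i.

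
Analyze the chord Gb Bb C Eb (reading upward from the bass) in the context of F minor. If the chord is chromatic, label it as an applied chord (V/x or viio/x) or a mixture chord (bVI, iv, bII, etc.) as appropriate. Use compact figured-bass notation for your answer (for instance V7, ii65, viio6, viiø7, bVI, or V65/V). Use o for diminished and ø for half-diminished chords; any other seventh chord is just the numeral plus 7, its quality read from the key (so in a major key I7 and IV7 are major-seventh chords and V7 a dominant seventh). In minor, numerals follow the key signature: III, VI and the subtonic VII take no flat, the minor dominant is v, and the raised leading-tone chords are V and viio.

viiø43/VI

Stacked in thirds the chord is C-Eb-Gb-Bb: a half-diminished seventh chord on C.
C sits a half step below Db (VI in F minor); a diminished chord there is the applied leading-tone chord of VI.
With Gb in the bass the chord is in second inversion, so the figured bass is 43.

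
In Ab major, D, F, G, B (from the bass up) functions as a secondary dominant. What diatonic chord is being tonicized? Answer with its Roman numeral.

The chord is a dominant seventh chord on G.
A dominant resolves down a perfect fifth: G → C. In Ab major, C is scale degree 3, i.e. iii.

iii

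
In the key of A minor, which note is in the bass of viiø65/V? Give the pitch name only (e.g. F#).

The applied chord viiø65/V is rooted on D#: D#-F#-A-C#.
The figure 65 means first inversion — the third is in the bass.

F#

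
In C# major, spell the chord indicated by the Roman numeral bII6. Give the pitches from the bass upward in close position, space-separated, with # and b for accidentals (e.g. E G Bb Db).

bII6 is the Neapolitan sixth — a major triad on the lowered second degree, here in its customary first inversion. In C# major that root is D.
So the chord is D-F#-A.
With the 6 figure the chord is in first inversion; from the bass F# upward in close position it reads F#-A-D.

F# A D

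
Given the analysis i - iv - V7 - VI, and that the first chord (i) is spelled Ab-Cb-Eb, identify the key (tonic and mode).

The anchor chord is a minor triad on Ab, labeled i.
If Ab is scale degree 1 and the mode makes that degree carry a minor triad, the tonic is Ab and the mode is minor.

Ab minor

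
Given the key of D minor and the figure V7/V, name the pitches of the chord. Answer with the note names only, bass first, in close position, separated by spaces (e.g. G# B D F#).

E G# B D

V7/V is a secondary dominant — the dominant seventh of V. V in D minor is A, so the applied chord's root is E, a perfect fifth above.
Building a dominant seventh chord on E gives E-G#-B-D.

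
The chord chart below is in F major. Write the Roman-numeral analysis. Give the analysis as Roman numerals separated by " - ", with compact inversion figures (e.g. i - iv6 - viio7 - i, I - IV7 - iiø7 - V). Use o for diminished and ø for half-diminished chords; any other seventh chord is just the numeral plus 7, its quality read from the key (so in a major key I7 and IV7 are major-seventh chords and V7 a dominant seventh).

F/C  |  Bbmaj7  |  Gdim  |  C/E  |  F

F/C: major triad on F = scale degree 1 → I64.
Bbmaj7: root Bb is the subdominant; major seventh chord there is IV7.
Gdim is non-diatonic — iio, a mixture chord from F minor.
C/E: root C is the dominant; major triad there is V6.
F: root F is the tonic; major triad there is I.

I64 - IV7 - iio - V6 - I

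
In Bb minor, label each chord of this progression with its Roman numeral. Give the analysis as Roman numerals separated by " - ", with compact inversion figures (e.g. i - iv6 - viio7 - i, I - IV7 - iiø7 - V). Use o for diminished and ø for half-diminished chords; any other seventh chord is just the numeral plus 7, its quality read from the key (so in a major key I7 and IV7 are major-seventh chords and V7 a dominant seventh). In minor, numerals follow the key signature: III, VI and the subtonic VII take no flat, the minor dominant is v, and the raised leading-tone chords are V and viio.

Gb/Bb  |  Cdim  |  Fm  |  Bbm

VI6 - iio - v - i

Gb/Bb: major triad on Gb = scale degree 6 → VI6.
Cdim: root C is the supertonic; diminished triad there is iio.
Fm: root F is the dominant; minor triad there is v.
Bbm: root Bb is the tonic; minor triad there is i.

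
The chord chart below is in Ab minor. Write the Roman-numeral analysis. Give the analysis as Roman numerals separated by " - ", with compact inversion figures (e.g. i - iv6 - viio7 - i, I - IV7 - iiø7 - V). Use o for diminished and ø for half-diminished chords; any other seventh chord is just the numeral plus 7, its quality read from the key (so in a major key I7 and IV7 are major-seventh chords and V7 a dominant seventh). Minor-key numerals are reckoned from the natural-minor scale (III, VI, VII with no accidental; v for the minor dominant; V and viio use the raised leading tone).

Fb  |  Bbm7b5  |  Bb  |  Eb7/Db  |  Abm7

Fb has root Fb, degree 6 in Ab minor, so VI.
Bbm7b5 has root Bb, degree 2 in Ab minor, so iiø7.
Bb: chromatic; Bb is V of V, so V/V.
Eb7/Db has root Eb, degree 5 in Ab minor, so V42.
Abm7 has root Ab, degree 1 in Ab minor, so i7.

VI - iiø7 - V/V - V42 - i7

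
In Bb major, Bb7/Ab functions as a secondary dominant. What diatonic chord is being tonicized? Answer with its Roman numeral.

The chord is a dominant seventh chord on Bb.
A dominant resolves down a perfect fifth: Bb → Eb. In Bb major, Eb is scale degree 4, i.e. IV.

IV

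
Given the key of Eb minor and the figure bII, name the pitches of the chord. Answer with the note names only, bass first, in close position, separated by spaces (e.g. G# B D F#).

bII is the Neapolitan chord — a major triad on the lowered second degree. In Eb minor that root is Fb.
So the chord is Fb-Ab-Cb.

Fb Ab Cb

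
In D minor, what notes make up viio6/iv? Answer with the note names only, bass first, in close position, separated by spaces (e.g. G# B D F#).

The slash marks an applied leading-tone chord: viio of iv. In D minor, iv is G, so the leading tone to it is F#, a half step below.
Building a diminished triad on F# gives F#-A-C.
With the 6 figure the chord is in first inversion; from the bass A upward in close position it reads A-C-F#.

A C F#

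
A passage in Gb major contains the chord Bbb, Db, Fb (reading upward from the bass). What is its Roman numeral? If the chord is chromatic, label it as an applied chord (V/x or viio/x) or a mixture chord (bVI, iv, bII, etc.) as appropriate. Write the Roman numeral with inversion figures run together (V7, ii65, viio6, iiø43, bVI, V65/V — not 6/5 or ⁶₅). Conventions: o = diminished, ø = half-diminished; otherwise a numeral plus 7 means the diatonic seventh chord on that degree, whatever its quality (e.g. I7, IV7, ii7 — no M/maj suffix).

Stacked in thirds the chord is Bbb-Db-Fb: a major triad on Bbb.
Bbb is the lowered third degree of Gb major (diatonic 3 would be Bb). This is a major triad on the lowered third degree, borrowed from the parallel minor.

bIII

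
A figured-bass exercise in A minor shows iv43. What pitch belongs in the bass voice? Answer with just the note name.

A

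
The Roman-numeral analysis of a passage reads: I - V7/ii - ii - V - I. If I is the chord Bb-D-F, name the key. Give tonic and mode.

The chord Bb is a major triad rooted on Bb; its label is I.
If Bb is scale degree 1 and the mode makes that degree carry a major triad, the tonic is Bb and the mode is major.

Bb major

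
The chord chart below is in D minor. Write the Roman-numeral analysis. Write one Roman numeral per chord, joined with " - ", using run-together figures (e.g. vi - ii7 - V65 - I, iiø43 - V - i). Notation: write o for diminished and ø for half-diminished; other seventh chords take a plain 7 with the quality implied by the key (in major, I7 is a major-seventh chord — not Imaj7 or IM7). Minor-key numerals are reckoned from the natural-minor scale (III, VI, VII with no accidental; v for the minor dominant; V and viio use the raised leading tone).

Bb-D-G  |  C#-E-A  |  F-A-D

iv6 - V6 - i6

Bb-D-G has root G, degree 4 in D minor, so iv6.
C#-E-A: root A is the dominant; major triad there is V6.
F-A-D: minor triad on D = scale degree 1 → i6.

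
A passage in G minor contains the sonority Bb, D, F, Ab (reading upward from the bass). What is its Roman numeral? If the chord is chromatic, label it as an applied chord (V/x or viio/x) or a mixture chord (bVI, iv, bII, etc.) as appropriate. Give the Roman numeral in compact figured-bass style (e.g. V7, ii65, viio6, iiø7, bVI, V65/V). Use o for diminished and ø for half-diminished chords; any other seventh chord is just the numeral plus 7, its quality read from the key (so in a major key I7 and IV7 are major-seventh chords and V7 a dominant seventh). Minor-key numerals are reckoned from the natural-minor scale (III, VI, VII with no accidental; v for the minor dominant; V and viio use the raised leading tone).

V7/VI

Stacked in thirds the chord is Bb-D-F-Ab: a dominant seventh chord on Bb.
Bb is not a diatonic chord root with this quality in G minor, but it lies a perfect fifth above Eb (VI), so the chord functions as an applied dominant of VI.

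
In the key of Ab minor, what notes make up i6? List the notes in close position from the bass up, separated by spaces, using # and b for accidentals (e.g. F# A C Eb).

The numeral's case and figure indicate a minor triad. In Ab minor its root, the first degree, is Ab.
That chord is spelled Ab-Cb-Eb.
The figured bass 6 indicates first inversion, placing the third (Cb) in the bass: Cb-Eb-Ab.

Cb Eb Ab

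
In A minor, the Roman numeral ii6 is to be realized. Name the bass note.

ii in A minor has root B; the chord is B-D-F#.
The figure 6 means first inversion — the third is in the bass.

D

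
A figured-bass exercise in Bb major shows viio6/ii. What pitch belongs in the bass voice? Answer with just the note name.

The applied chord viio6/ii is rooted on B: B-D-F.
The figure 6 means first inversion — the third is in the bass.

D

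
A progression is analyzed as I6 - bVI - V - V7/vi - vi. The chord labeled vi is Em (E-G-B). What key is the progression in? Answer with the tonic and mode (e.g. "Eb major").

vi is given as E-G-B — a minor triad with root E.
vi on E implies E is the submediant; that puts the tonic at G, and the lowercase numeral fits major mode.

G major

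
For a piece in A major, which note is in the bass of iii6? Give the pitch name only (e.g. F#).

iii in A major has root C#; the chord is C#-E-G#.
The figure 6 means first inversion — the third is in the bass.

E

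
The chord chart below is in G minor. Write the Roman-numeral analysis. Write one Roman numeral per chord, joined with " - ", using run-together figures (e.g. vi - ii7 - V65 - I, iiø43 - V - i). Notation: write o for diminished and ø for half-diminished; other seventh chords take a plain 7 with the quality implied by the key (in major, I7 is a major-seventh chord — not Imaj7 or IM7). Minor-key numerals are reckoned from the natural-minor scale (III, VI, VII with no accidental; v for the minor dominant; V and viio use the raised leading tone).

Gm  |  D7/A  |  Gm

i - V43 - i

Gm: minor triad on G = scale degree 1 → i.
D7/A: dominant seventh chord on D = scale degree 5 → V43.
Gm has root G, degree 1 in G minor, so i.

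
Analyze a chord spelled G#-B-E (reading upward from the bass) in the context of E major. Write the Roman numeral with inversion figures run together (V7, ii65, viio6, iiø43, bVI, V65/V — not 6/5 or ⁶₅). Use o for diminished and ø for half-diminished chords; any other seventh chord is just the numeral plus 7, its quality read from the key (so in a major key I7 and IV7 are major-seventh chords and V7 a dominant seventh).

I6

Stacked in thirds the chord is E-G#-B: a major triad on E.
E is scale degree 1 in E major, and a major triad on that degree is written I.
With G# in the bass the chord is in first inversion, so the figured bass is 6.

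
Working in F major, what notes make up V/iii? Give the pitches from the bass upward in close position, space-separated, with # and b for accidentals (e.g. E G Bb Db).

E G# B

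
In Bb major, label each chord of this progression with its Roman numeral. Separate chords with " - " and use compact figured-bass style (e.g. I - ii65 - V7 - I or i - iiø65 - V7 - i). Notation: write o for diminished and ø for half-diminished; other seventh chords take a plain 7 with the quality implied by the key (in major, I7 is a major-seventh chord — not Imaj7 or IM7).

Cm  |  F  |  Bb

ii - V - I

Cm has root C, degree 2 in Bb major, so ii.
F: root F is the dominant; major triad there is V.
Bb: root Bb is the tonic; major triad there is I.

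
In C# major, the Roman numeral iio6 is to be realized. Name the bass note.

F#

iio in C# major has root D#; the chord is D#-F#-A.
The figure 6 means first inversion — the third is in the bass.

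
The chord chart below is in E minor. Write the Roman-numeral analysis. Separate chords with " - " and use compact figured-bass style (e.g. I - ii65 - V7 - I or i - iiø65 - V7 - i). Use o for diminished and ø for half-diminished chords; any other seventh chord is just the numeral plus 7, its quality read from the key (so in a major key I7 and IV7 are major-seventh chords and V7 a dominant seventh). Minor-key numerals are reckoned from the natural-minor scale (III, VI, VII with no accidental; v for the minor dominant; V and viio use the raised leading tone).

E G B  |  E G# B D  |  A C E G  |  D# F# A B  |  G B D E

i - V7/iv - iv7 - V65 - i65

E-G-B: minor triad on E = scale degree 1 → i.
E-G#-B-D: a dominant seventh chord on E, the applied dominant of iv → V7/iv.
A-C-E-G has root A, degree 4 in E minor, so iv7.
D#-F#-A-B: root B is the dominant; dominant seventh chord there is V65.
G-B-D-E has root E, degree 1 in E minor, so i65.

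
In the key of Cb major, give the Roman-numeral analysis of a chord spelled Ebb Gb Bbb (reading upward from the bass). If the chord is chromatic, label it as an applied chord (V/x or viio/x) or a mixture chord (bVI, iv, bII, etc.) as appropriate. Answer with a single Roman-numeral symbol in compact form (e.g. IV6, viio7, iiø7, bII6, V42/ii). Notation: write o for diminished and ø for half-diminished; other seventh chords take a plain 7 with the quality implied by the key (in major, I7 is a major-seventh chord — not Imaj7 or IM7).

Stacked in thirds the chord is Ebb-Gb-Bbb: a major triad on Ebb.
Ebb is the lowered third degree of Cb major (diatonic 3 would be Eb). This is a major triad on the lowered third degree, borrowed from the parallel minor.

bIII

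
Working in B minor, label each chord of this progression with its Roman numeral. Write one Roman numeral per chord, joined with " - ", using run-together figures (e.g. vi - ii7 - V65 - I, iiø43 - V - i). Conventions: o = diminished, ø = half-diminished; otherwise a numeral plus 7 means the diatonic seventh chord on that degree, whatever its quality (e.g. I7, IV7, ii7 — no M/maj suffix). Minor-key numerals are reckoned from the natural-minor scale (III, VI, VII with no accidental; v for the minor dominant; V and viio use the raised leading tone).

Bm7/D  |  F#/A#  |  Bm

i65 - V6 - i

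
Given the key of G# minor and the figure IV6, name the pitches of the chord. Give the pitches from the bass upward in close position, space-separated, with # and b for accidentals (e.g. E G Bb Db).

IV6 is the major subdominant, borrowed from the parallel major. In G# minor that root is C#.
So the chord is C#-E#-G#, a major triad.
With the 6 figure the chord is in first inversion; from the bass E# upward in close position it reads E#-G#-C#.

E# G# C#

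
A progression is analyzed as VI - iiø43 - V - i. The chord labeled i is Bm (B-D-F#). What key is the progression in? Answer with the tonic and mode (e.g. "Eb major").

i is given as B-D-F# — a minor triad with root B.
If B is scale degree 1 and the mode makes that degree carry a minor triad, the tonic is B and the mode is minor.

B minor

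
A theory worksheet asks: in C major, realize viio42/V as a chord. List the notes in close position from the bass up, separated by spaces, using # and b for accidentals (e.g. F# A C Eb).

The slash marks an applied leading-tone chord: viio of V. In C major, V is G, so the leading tone to it is F#, a half step below.
Building a fully diminished seventh chord on F# gives F#-A-C-Eb.
The figured bass 42 indicates third inversion, placing the seventh (Eb) in the bass: Eb-F#-A-C.

Eb F# A C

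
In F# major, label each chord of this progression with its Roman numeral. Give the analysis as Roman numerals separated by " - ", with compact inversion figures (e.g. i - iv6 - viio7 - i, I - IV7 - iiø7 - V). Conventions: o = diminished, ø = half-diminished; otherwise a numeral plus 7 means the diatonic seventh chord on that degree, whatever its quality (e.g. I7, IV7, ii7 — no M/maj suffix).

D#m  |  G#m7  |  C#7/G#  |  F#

vi - ii7 - V43 - I

D#m: minor triad on D# = scale degree 6 → vi.
G#m7 has root G#, degree 2 in F# major, so ii7.
C#7/G#: root C# is the dominant; dominant seventh chord there is V43.
F#: major triad on F# = scale degree 1 → I.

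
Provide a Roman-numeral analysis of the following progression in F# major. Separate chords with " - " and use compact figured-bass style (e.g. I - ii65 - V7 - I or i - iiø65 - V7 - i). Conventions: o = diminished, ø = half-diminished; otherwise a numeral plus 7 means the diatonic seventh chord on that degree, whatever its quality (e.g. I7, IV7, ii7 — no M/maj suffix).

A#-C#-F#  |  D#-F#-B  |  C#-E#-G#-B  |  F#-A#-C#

I6 - IV6 - V7 - I

A#-C#-F# has root F#, degree 1 in F# major, so I6.
D#-F#-B: root B is the subdominant; major triad there is IV6.
C#-E#-G#-B: root C# is the dominant; dominant seventh chord there is V7.
F#-A#-C#: root F# is the tonic; major triad there is I.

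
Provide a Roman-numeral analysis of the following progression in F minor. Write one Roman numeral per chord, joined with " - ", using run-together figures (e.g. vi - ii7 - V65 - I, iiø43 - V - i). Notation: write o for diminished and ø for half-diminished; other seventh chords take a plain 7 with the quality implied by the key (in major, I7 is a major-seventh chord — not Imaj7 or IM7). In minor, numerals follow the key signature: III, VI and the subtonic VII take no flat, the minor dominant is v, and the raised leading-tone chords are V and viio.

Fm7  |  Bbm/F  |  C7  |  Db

i7 - iv64 - V7 - VI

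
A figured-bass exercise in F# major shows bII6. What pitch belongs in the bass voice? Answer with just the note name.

bII in F# major has root G; the chord is G-B-D.
The figure 6 means first inversion — the third is in the bass.

B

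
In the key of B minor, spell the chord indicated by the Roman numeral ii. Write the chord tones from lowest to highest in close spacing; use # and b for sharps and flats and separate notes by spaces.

C# E G#

Scale degree 2 in B minor is C#; here the chord built on it is altered to a minor triad. ii is the minor supertonic, borrowed from the parallel major (the Dorian ii).
So the chord is C#-E-G#.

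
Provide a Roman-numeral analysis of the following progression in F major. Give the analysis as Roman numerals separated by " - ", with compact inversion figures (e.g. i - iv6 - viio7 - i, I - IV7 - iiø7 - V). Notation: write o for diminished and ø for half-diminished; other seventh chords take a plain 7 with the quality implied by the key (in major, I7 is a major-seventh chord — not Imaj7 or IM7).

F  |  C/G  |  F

I - V64 - I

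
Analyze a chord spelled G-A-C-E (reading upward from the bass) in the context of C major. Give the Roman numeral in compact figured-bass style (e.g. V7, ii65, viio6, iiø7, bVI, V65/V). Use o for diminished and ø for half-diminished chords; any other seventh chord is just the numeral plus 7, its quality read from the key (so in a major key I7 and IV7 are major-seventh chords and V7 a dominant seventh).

vi42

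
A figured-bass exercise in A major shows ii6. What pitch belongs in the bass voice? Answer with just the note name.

ii in A major has root B; the chord is B-D-F#.
The figure 6 means first inversion — the third is in the bass.

D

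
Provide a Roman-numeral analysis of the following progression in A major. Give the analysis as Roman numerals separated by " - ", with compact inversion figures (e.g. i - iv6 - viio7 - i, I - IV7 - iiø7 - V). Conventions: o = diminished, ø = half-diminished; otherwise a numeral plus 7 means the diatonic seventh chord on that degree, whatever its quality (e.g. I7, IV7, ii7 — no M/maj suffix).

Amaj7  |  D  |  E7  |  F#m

I7 - IV - V7 - vi

Amaj7: root A is the tonic; major seventh chord there is I7.
D: root D is the subdominant; major triad there is IV.
E7: root E is the dominant; dominant seventh chord there is V7.
F#m: minor triad on F# = scale degree 6 → vi.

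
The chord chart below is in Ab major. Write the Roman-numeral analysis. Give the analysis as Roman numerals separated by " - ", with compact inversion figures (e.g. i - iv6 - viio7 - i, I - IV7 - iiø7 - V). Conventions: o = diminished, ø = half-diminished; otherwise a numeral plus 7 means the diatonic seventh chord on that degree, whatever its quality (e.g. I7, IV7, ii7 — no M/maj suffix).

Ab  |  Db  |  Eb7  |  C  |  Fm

Ab: root Ab is the tonic; major triad there is I.
Db: root Db is the subdominant; major triad there is IV.
Eb7: dominant seventh chord on Eb = scale degree 5 → V7.
C: chromatic; C is V of vi, so V/vi.
Fm has root F, degree 6 in Ab major, so vi.

I - IV - V7 - V/vi - vi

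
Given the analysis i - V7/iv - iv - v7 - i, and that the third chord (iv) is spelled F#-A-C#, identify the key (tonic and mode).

C# minor

iv is given as F#-A-C# — a minor triad with root F#.
If F# is scale degree 4 and the mode makes that degree carry a minor triad, the tonic is C# and the mode is minor.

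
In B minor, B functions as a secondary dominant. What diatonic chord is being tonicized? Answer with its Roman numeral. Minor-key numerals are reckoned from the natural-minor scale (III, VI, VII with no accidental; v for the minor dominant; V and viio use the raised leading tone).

iv

The chord is a major triad on B.
A dominant resolves down a perfect fifth: B → E. In B minor, E is scale degree 4, i.e. iv.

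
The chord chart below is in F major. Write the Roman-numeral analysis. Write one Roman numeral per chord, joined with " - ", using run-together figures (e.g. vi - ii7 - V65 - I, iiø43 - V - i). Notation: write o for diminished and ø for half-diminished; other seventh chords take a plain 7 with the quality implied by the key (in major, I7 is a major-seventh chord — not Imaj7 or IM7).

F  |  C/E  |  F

I - V6 - I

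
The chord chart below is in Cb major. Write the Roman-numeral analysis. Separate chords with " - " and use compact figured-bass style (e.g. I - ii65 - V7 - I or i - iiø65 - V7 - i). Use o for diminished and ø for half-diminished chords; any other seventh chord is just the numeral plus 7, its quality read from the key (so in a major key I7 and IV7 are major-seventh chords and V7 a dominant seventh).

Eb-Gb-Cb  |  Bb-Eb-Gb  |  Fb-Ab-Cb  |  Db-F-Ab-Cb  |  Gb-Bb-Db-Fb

I6 - iii64 - IV - V7/V - V7

Eb-Gb-Cb has root Cb, degree 1 in Cb major, so I6.
Bb-Eb-Gb: minor triad on Eb = scale degree 3 → iii64.
Fb-Ab-Cb has root Fb, degree 4 in Cb major, so IV.
Db-F-Ab-Cb: chromatic; Db is V of V, so V7/V.
Gb-Bb-Db-Fb has root Gb, degree 5 in Cb major, so V7.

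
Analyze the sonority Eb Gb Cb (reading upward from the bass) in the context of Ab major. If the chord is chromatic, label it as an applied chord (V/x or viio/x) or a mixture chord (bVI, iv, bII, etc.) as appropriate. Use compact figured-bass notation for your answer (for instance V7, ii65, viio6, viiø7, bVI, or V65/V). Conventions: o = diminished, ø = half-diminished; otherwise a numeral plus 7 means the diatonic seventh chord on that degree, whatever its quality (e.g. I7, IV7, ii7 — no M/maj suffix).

bIII6

Stacked in thirds the chord is Cb-Eb-Gb: a major triad on Cb.
Cb is the lowered third degree of Ab major (diatonic 3 would be C). This is a major triad on the lowered third degree, borrowed from the parallel minor.
With Eb in the bass the chord is in first inversion, so the figured bass is 6.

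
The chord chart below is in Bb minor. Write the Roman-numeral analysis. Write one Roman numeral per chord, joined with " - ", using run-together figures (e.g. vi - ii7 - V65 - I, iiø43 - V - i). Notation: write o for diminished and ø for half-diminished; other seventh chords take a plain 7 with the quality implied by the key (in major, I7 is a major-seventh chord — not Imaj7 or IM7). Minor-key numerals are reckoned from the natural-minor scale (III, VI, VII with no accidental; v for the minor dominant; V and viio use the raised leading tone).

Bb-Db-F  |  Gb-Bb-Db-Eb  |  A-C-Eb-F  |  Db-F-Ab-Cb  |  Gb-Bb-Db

Bb-Db-F has root Bb, degree 1 in Bb minor, so i.
Gb-Bb-Db-Eb has root Eb, degree 4 in Bb minor, so iv65.
A-C-Eb-F has root F, degree 5 in Bb minor, so V65.
Db-F-Ab-Cb is the secondary dominant of VI (dominant seventh chord on Db): V7/VI.
Gb-Bb-Db: major triad on Gb = scale degree 6 → VI.

i - iv65 - V65 - V7/VI - VI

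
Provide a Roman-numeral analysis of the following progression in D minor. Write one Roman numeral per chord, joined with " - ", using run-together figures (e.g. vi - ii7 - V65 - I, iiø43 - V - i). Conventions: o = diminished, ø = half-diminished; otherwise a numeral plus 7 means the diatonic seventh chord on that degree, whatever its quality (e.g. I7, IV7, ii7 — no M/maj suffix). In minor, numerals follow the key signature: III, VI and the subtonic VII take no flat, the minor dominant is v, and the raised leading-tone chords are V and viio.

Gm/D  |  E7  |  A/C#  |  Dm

iv64 - V7/V - V6 - i

Gm/D: root G is the subdominant; minor triad there is iv64.
E7: chromatic; E is V of V, so V7/V.
A/C#: major triad on A = scale degree 5 → V6.
Dm has root D, degree 1 in D minor, so i.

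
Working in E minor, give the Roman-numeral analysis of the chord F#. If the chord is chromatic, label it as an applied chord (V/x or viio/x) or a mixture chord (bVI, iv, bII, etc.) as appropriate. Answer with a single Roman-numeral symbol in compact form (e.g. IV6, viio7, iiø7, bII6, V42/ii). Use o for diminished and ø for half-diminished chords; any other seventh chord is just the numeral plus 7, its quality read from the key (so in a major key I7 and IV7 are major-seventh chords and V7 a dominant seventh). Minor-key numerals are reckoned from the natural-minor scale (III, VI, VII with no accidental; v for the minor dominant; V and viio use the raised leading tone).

V/V

Stacked in thirds the chord is F#-A#-C#: a major triad on F#.
F# is not a diatonic chord root with this quality in E minor, but it lies a perfect fifth above B (V), so the chord functions as an applied dominant of V.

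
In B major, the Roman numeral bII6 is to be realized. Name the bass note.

E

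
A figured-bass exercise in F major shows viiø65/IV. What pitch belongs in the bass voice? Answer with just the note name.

The applied chord viiø65/IV is rooted on A: A-C-Eb-G.
The figure 65 means first inversion — the third is in the bass.

C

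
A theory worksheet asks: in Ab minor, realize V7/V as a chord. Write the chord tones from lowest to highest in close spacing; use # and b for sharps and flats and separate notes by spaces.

Bb D F Ab

V7/V is a secondary dominant — the dominant seventh of V. V in Ab minor is Eb, so the applied chord's root is Bb, a perfect fifth above.
Building a dominant seventh chord on Bb gives Bb-D-F-Ab.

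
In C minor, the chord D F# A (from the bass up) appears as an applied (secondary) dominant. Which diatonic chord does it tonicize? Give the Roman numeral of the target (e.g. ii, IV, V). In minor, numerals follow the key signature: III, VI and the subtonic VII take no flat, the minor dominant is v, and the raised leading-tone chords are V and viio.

The chord is a major triad on D.
A dominant resolves down a perfect fifth: D → G. In C minor, G is scale degree 5, i.e. V.

V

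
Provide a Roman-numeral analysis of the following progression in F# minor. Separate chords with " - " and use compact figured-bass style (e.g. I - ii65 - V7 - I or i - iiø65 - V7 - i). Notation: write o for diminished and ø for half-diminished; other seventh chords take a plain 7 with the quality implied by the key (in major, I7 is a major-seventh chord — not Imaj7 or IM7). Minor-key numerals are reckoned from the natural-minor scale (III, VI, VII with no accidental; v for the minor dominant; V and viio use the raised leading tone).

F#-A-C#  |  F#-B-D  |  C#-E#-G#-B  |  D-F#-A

i - iv64 - V7 - VI

F#-A-C#: minor triad on F# = scale degree 1 → i.
F#-B-D has root B, degree 4 in F# minor, so iv64.
C#-E#-G#-B: dominant seventh chord on C# = scale degree 5 → V7.
D-F#-A: root D is the submediant; major triad there is VI.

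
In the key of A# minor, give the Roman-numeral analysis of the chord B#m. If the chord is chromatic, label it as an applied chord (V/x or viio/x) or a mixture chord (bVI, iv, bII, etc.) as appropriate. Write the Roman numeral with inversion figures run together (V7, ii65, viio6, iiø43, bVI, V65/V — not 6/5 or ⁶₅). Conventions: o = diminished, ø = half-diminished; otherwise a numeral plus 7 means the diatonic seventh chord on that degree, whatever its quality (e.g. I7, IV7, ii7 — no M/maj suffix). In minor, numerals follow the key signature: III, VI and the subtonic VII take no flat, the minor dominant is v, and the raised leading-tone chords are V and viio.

The pitches B#-D#-F## form a minor triad rooted on B#.
B# is the second degree of A# minor. This is the minor supertonic, borrowed from the parallel major (the Dorian ii).

ii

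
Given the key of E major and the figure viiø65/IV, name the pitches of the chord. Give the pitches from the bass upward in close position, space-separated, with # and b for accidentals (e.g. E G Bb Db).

viiø65/IV is a secondary leading-tone chord. The target IV is A in E major; the applied chord is rooted a semitone below, on G#.
Building a half-diminished seventh chord on G# gives G#-B-D-F#.
With the 65 figure the chord is in first inversion; from the bass B upward in close position it reads B-D-F#-G#.

B D F# G#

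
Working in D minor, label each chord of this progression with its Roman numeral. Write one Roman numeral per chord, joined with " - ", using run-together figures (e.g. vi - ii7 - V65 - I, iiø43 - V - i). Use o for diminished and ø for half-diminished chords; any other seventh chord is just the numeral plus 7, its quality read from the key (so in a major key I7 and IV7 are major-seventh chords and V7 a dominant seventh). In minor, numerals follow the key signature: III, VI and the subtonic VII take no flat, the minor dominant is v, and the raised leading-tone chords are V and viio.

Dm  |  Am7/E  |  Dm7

Dm has root D, degree 1 in D minor, so i.
Am7/E: root A is the dominant; minor seventh chord there is v43.
Dm7 has root D, degree 1 in D minor, so i7.

i - v43 - i7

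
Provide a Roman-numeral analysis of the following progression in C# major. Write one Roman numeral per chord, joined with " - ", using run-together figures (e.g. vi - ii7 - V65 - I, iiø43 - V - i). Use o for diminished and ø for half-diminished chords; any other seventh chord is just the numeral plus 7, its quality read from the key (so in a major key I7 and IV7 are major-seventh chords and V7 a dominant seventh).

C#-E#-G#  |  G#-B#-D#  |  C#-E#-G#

I - V - I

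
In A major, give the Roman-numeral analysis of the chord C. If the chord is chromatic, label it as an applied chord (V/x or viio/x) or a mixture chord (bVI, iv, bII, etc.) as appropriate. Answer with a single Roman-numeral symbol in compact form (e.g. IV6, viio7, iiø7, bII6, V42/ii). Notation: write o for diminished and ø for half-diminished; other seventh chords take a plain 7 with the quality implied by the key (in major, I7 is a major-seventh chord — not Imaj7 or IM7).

bIII

Stacked in thirds the chord is C-E-G: a major triad on C.
C is the lowered third degree of A major (diatonic 3 would be C#). This is a major triad on the lowered third degree, borrowed from the parallel minor.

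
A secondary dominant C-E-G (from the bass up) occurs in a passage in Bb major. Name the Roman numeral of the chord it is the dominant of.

The chord is a major triad on C.
A dominant resolves down a perfect fifth: C → F. In Bb major, F is scale degree 5, i.e. V.

V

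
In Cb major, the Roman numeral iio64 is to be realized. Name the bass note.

iio in Cb major has root Db; the chord is Db-Fb-Abb.
The figure 64 means second inversion — the fifth is in the bass.

Abb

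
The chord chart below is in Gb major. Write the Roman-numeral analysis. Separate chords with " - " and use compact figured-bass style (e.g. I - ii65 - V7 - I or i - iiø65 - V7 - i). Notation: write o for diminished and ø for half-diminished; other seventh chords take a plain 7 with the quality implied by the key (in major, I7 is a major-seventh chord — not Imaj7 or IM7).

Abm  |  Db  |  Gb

ii - V - I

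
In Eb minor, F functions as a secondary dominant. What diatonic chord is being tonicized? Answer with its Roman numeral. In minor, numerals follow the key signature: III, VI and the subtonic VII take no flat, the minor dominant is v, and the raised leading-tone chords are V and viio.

V

The chord is a major triad on F.
A dominant resolves down a perfect fifth: F → Bb. In Eb minor, Bb is scale degree 5, i.e. V.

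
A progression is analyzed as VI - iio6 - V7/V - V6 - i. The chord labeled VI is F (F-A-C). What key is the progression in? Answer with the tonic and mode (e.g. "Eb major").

A minor

VI is given as F-A-C — a major triad with root F.
Counting down 5 scale steps from F places the tonic on A; a major triad on degree 6 is diatonic only in minor.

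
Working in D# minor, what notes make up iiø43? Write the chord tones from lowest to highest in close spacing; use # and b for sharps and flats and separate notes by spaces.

In D# minor, scale degree 2 is E#, and the diatonic chord built there is a half-diminished seventh chord.
Stacking thirds from E# gives E#-G#-B-D#.
The figured bass 43 indicates second inversion, placing the fifth (B) in the bass: B-D#-E#-G#.

B D# E# G#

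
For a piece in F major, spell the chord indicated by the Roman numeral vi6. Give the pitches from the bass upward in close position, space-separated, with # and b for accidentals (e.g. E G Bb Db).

F A D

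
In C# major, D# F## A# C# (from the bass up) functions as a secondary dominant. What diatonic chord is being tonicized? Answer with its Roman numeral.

V

The chord is a dominant seventh chord on D#.
A dominant resolves down a perfect fifth: D# → G#. In C# major, G# is scale degree 5, i.e. V.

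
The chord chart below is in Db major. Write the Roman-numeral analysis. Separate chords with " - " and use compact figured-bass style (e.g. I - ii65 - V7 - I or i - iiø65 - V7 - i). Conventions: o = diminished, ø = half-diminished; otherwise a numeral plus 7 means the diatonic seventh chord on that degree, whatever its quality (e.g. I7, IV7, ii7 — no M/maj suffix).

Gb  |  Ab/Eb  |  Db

IV - V64 - I

Gb: major triad on Gb = scale degree 4 → IV.
Ab/Eb: root Ab is the dominant; major triad there is V64.
Db: major triad on Db = scale degree 1 → I.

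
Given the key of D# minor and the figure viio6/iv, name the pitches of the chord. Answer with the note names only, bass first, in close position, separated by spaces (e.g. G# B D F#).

A# C# F##

viio6/iv is a secondary leading-tone chord. The target iv is G# in D# minor; the applied chord is rooted a semitone below, on F##.
Building a diminished triad on F## gives F##-A#-C#.
With the 6 figure the chord is in first inversion; from the bass A# upward in close position it reads A#-C#-F##.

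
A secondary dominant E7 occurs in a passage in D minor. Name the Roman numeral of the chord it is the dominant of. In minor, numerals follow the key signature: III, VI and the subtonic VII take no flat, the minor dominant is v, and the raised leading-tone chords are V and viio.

The chord is a dominant seventh chord on E.
A dominant resolves down a perfect fifth: E → A. In D minor, A is scale degree 5, i.e. V.

V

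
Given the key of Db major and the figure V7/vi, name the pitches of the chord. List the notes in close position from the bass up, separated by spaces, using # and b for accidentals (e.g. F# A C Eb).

The slash means an applied dominant: we want the dominant of vi. In Db major, vi is Bb minor, and its dominant is built on F.
Building a dominant seventh chord on F gives F-A-C-Eb.

F A C Eb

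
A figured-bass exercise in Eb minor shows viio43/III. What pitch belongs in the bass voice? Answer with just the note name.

The applied chord viio43/III is rooted on F: F-Ab-Cb-Ebb.
The figure 43 means second inversion — the fifth is in the bass.

Cb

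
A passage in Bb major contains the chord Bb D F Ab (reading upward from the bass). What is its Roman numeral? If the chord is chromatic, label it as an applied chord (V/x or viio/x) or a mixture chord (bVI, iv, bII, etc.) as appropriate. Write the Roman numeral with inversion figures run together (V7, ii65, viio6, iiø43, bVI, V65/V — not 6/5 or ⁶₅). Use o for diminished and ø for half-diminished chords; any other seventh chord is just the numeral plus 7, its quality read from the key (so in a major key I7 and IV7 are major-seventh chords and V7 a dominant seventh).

The pitches Bb-D-F-Ab form a dominant seventh chord rooted on Bb.
Bb is not a diatonic chord root with this quality in Bb major, but it lies a perfect fifth above Eb (IV), so the chord functions as an applied dominant of IV.

V7/IV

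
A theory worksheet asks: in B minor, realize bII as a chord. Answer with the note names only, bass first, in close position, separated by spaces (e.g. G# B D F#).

bII is the Neapolitan chord — a major triad on the lowered second degree. In B minor that root is C.
So the chord is C-E-G, a major triad.

C E G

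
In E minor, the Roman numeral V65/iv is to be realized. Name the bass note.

G#

The applied chord V65/iv is rooted on E: E-G#-B-D.
The figure 65 means first inversion — the third is in the bass.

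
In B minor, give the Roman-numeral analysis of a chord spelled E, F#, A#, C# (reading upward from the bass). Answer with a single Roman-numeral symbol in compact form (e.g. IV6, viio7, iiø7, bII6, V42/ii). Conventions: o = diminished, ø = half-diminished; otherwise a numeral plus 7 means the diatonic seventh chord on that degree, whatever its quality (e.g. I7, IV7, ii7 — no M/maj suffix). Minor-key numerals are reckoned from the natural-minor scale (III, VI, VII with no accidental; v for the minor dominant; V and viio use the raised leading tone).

V42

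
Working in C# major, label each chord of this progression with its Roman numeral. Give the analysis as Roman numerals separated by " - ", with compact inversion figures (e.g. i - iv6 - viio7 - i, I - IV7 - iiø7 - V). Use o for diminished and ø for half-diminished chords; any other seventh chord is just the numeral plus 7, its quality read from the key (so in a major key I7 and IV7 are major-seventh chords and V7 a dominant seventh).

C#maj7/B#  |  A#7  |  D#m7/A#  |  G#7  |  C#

I42 - V7/ii - ii43 - V7 - I

C#maj7/B#: major seventh chord on C# = scale degree 1 → I42.
A#7: chromatic; A# is V of ii, so V7/ii.
D#m7/A#: root D# is the supertonic; minor seventh chord there is ii43.
G#7: root G# is the dominant; dominant seventh chord there is V7.
C#: major triad on C# = scale degree 1 → I.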